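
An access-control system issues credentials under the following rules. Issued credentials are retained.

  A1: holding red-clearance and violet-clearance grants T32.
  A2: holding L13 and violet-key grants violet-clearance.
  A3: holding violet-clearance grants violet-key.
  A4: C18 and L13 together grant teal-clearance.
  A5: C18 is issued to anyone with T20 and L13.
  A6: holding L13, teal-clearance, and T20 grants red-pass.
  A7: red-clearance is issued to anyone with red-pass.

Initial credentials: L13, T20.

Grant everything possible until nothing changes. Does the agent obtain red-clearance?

Yes

Holding T20 and L13 grants C18 (A5).
Holding C18 and L13 grants teal-clearance (A4).
Holding L13, teal-clearance, and T20 grants red-pass (A6).
Holding red-pass grants red-clearance (A7).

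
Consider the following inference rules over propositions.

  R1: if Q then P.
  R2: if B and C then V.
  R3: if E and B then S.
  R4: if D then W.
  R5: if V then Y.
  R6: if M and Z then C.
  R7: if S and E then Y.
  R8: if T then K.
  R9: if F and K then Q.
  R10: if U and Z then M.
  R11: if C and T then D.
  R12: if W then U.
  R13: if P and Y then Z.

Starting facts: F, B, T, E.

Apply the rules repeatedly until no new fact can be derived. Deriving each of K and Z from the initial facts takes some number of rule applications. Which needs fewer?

K

K: From T, R8 gives K. [1 rule application]
Z: From T, R8 gives K. From E and B, R3 gives S. F and K hold, so Q follows (R9). S and E hold, so Y follows (R7). From Q, R1 gives P. From P and Y, R13 gives Z. [6 rule applications]
K needs fewer.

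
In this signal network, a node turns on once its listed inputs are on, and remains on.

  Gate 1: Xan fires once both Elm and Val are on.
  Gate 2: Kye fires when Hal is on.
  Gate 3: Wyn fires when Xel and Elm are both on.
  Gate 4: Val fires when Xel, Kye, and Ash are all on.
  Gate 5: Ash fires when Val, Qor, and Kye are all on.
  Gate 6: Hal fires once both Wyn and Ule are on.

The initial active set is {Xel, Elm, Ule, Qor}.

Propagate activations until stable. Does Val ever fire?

Val would need Xel, Kye, and Ash (Gate 4), but Ash never turns on.

No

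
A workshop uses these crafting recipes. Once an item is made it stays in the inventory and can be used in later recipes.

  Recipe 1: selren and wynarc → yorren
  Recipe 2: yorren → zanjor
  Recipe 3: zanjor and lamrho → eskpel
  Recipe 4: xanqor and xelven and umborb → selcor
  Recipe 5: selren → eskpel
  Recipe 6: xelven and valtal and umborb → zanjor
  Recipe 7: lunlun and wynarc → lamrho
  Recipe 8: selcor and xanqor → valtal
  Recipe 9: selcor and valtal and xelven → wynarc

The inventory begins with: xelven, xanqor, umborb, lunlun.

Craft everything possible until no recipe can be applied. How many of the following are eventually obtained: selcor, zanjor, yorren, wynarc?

Using Recipe 4, xanqor, xelven, and umborb make selcor.
selcor and xanqor → valtal (Recipe 8).
Using Recipe 9, selcor, valtal, and xelven make wynarc.
xelven and valtal and umborb → zanjor (Recipe 6).
selcor: reached.
zanjor: reached.
yorren would need selren and wynarc (Recipe 1), but selren is never obtained.
wynarc: reached.
Reached: selcor, zanjor, and wynarc — 3 of the 4.

3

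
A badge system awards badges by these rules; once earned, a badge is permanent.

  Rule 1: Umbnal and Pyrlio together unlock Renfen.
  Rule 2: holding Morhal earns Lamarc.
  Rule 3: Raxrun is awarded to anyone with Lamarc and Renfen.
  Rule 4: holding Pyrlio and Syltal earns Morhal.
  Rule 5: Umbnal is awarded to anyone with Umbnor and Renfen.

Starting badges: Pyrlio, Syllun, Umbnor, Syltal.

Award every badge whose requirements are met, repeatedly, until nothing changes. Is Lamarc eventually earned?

Yes

With Pyrlio and Syltal, Morhal is earned (Rule 4).
With Morhal, Lamarc is earned (Rule 2).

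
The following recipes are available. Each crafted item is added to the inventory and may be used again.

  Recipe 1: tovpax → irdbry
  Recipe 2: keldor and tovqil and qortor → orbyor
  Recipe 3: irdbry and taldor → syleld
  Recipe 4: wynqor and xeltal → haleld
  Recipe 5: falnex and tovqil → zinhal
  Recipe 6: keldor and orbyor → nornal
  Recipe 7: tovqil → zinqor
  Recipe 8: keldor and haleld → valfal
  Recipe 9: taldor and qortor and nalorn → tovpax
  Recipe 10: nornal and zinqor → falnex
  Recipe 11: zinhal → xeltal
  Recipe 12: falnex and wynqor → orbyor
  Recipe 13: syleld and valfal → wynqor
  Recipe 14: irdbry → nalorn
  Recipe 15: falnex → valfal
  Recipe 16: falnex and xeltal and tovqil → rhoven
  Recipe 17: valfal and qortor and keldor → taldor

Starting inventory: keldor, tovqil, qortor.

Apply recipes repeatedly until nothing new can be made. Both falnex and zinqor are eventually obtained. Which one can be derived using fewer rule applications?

zinqor: Using Recipe 7, tovqil makes zinqor. [1 rule application]
falnex: keldor and tovqil and qortor → orbyor (Recipe 2). tovqil → zinqor (Recipe 7). Using Recipe 6, keldor and orbyor make nornal. nornal and zinqor → falnex (Recipe 10). [4 rule applications]
zinqor needs fewer.

zinqor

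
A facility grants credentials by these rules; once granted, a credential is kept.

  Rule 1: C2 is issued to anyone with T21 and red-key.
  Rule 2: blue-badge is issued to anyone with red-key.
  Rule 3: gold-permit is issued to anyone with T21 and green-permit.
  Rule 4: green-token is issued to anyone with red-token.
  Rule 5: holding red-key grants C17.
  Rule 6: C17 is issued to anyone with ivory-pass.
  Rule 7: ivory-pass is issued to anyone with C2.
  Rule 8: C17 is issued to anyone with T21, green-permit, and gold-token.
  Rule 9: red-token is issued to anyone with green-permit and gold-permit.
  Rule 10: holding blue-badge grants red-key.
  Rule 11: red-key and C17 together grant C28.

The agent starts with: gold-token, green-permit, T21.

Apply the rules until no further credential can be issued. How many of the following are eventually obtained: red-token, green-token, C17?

Holding T21, green-permit, and gold-token grants C17 (Rule 8).
Holding T21 and green-permit grants gold-permit (Rule 3).
Holding green-permit and gold-permit grants red-token (Rule 9).
Holding red-token grants green-token (Rule 4).
red-token: reached.
green-token: reached.
C17: reached.
All 3 are reached.

3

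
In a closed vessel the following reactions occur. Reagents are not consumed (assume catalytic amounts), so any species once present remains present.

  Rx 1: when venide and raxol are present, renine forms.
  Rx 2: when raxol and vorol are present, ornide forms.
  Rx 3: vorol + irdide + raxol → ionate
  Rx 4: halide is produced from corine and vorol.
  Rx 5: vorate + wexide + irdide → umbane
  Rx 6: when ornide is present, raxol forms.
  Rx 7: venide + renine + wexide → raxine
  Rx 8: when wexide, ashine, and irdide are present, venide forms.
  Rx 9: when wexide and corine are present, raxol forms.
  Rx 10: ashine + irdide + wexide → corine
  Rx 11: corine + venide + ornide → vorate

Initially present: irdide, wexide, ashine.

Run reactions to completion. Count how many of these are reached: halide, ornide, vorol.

halide would need corine and vorol (Rx 4), but vorol never forms.
ornide would need raxol and vorol (Rx 2), but vorol never forms.
No rule produces vorol, and it is not given.
None of the 3 are reached.

0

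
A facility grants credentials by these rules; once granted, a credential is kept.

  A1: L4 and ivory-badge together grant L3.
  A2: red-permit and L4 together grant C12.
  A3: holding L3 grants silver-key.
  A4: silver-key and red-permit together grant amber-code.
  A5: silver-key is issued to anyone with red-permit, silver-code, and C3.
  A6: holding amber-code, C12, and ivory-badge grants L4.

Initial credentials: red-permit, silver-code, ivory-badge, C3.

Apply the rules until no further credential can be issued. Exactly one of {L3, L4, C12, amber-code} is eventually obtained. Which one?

Holding red-permit, silver-code, and C3 grants silver-key (A5).
Holding silver-key and red-permit grants amber-code (A4).
L3 would need L4 and ivory-badge (A1), but L4 is never granted. L4 would need amber-code, C12, and ivory-badge (A6), but C12 is never granted. C12 would need red-permit and L4 (A2), but L4 is never granted.

amber-code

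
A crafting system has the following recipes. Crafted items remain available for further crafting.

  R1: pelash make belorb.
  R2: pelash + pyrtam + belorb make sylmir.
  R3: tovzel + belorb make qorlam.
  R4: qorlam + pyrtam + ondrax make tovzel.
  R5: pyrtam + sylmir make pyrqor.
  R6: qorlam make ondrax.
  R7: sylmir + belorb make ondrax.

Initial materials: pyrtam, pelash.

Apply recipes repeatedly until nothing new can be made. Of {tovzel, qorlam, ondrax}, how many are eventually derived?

Using R1, pelash makes belorb.
pelash + pyrtam + belorb → sylmir (R2).
sylmir + belorb → ondrax (R7).
tovzel would need qorlam, pyrtam, and ondrax (R4), but qorlam is never obtained.
qorlam would need tovzel and belorb (R3), but tovzel is never obtained.
ondrax: reached.
Reached: ondrax — 1 of the 3.

1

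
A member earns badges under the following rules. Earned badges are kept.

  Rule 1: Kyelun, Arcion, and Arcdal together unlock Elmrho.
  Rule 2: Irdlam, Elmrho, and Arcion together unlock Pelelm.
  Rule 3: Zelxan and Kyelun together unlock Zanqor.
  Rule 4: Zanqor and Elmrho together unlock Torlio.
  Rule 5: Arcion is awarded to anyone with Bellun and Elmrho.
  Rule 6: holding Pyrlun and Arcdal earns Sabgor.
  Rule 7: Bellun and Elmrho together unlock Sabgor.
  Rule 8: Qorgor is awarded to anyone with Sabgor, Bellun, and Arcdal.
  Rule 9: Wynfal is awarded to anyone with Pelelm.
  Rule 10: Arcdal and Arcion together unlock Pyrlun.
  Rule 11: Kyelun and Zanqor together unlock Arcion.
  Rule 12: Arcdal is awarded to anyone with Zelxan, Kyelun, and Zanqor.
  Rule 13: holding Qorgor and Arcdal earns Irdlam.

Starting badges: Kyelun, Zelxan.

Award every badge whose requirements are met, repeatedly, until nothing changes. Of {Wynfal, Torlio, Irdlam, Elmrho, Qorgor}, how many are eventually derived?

With Zelxan and Kyelun, Zanqor is earned (Rule 3).
With Kyelun and Zanqor, Arcion is earned (Rule 11).
With Zelxan, Kyelun, and Zanqor, Arcdal is earned (Rule 12).
With Kyelun, Arcion, and Arcdal, Elmrho is earned (Rule 1).
With Zanqor and Elmrho, Torlio is earned (Rule 4).
Wynfal would need Pelelm (Rule 9), but Pelelm is never earned.
Torlio: reached.
Irdlam would need Qorgor and Arcdal (Rule 13), but Qorgor is never earned.
Elmrho: reached.
Qorgor would need Sabgor, Bellun, and Arcdal (Rule 8), but Bellun is never earned.
Reached: Torlio and Elmrho — 2 of the 5.

2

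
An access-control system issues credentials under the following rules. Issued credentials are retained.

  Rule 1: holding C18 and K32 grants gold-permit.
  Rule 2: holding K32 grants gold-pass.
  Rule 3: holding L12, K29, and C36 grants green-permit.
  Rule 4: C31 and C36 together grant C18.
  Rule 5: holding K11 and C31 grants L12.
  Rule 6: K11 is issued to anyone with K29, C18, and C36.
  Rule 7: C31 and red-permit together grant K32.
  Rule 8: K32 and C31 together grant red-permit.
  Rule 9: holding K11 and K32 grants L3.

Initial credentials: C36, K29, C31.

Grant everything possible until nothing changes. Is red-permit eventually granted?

No

red-permit would need K32 and C31 (Rule 8), but K32 is never granted.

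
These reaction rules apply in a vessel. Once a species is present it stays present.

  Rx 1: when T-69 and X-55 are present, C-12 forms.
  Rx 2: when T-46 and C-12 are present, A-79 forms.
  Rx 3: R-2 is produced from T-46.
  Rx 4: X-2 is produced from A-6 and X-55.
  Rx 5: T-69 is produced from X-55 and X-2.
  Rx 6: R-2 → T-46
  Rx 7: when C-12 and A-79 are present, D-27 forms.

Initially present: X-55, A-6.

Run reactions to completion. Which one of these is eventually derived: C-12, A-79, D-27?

C-12

A-6 and X-55 present → X-2 forms (Rx 4).
X-55 and X-2 present → T-69 forms (Rx 5).
T-69 and X-55 present → C-12 forms (Rx 1).
D-27 would need C-12 and A-79 (Rx 7), but A-79 never forms. A-79 would need T-46 and C-12 (Rx 2), but T-46 never forms.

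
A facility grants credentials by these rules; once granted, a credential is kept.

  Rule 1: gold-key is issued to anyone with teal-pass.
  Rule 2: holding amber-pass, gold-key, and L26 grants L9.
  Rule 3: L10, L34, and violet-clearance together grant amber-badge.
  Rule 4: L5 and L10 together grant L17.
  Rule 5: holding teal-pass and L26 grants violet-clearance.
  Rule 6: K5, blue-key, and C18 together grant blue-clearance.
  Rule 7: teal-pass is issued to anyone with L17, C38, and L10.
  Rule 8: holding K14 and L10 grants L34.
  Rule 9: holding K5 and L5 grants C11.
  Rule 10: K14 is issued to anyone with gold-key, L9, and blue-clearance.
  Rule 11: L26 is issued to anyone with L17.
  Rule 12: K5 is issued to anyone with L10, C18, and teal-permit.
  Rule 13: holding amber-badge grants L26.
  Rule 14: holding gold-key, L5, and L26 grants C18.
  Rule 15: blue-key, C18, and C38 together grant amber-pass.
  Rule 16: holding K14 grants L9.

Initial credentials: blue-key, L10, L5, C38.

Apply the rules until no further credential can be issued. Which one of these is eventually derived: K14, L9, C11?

Holding L5 and L10 grants L17 (Rule 4).
Holding L17, C38, and L10 grants teal-pass (Rule 7).
Holding L17 grants L26 (Rule 11).
Holding teal-pass grants gold-key (Rule 1).
Holding gold-key, L5, and L26 grants C18 (Rule 14).
Holding blue-key, C18, and C38 grants amber-pass (Rule 15).
Holding amber-pass, gold-key, and L26 grants L9 (Rule 2).
K14 would need gold-key, L9, and blue-clearance (Rule 10), but blue-clearance is never granted. C11 would need K5 and L5 (Rule 9), but K5 is never granted.

L9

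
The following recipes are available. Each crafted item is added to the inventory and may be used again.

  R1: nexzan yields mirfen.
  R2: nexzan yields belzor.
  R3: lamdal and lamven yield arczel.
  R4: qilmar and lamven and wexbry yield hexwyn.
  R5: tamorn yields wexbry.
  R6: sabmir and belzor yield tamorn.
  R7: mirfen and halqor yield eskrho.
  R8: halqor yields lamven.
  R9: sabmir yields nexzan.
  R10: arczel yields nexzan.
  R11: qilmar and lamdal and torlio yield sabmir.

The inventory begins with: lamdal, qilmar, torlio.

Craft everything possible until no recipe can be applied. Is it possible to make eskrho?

No

eskrho would need mirfen and halqor (R7), but halqor is never obtained.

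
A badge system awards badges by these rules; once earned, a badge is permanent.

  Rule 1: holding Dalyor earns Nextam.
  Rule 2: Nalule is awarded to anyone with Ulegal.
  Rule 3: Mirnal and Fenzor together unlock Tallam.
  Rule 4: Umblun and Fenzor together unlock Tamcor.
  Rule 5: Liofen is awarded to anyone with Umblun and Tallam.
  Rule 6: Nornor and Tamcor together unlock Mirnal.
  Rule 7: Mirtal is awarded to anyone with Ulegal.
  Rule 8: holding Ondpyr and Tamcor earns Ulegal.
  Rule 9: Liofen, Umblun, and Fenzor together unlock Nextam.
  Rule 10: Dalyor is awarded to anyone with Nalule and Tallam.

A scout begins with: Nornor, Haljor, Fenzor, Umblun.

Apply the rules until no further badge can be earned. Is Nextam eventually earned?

With Umblun and Fenzor, Tamcor is earned (Rule 4).
With Nornor and Tamcor, Mirnal is earned (Rule 6).
With Mirnal and Fenzor, Tallam is earned (Rule 3).
With Umblun and Tallam, Liofen is earned (Rule 5).
With Liofen, Umblun, and Fenzor, Nextam is earned (Rule 9).

Yes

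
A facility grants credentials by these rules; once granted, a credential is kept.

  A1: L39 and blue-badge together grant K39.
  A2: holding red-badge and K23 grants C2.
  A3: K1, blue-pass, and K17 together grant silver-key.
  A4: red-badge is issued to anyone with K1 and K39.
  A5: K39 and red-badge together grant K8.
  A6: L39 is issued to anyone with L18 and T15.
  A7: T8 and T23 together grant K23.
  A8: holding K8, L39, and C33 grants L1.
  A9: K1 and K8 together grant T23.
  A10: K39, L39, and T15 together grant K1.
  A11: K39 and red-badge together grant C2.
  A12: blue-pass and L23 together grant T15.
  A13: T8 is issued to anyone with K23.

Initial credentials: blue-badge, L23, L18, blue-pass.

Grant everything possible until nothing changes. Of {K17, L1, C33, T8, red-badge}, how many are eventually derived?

1

Holding blue-pass and L23 grants T15 (A12).
Holding L18 and T15 grants L39 (A6).
Holding L39 and blue-badge grants K39 (A1).
Holding K39, L39, and T15 grants K1 (A10).
Holding K1 and K39 grants red-badge (A4).
No rule produces K17, and it is not given.
L1 would need K8, L39, and C33 (A8), but C33 is never granted.
No rule produces C33, and it is not given.
T8 would need K23 (A13), but K23 is never granted.
red-badge: reached.
Reached: red-badge — 1 of the 5.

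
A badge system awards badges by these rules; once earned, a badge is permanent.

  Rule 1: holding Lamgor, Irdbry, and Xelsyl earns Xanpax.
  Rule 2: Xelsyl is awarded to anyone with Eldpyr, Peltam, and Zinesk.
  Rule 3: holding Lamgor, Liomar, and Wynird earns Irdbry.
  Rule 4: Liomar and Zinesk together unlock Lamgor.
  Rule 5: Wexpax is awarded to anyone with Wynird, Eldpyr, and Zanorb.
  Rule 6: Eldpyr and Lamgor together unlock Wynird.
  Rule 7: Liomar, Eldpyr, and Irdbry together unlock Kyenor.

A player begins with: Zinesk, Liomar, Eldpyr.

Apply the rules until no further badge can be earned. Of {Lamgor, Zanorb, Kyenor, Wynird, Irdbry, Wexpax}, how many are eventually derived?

4

With Liomar and Zinesk, Lamgor is earned (Rule 4).
With Eldpyr and Lamgor, Wynird is earned (Rule 6).
With Lamgor, Liomar, and Wynird, Irdbry is earned (Rule 3).
With Liomar, Eldpyr, and Irdbry, Kyenor is earned (Rule 7).
Lamgor: reached.
No rule produces Zanorb, and it is not given.
Kyenor: reached.
Wynird: reached.
Irdbry: reached.
Wexpax would need Wynird, Eldpyr, and Zanorb (Rule 5), but Zanorb is never earned.
Reached: Lamgor, Kyenor, Wynird, and Irdbry — 4 of the 6.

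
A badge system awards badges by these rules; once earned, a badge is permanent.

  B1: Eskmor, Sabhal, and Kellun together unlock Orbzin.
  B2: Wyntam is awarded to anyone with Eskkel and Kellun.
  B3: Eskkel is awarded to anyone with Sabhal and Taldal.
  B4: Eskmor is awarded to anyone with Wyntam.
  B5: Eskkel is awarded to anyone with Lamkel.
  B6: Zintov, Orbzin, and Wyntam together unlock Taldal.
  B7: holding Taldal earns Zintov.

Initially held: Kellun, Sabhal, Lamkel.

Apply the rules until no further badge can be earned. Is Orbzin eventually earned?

With Lamkel, Eskkel is earned (B5).
With Eskkel and Kellun, Wyntam is earned (B2).
With Wyntam, Eskmor is earned (B4).
With Eskmor, Sabhal, and Kellun, Orbzin is earned (B1).

Yes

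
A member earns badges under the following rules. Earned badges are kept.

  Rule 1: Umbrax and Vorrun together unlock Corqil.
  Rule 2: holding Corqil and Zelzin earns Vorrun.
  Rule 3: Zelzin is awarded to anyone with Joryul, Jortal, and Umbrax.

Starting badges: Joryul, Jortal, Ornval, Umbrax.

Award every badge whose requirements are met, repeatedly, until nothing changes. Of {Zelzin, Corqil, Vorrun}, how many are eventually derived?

1

With Joryul, Jortal, and Umbrax, Zelzin is earned (Rule 3).
Zelzin: reached.
Corqil would need Umbrax and Vorrun (Rule 1), but Vorrun is never earned.
Vorrun would need Corqil and Zelzin (Rule 2), but Corqil is never earned.
Reached: Zelzin — 1 of the 3.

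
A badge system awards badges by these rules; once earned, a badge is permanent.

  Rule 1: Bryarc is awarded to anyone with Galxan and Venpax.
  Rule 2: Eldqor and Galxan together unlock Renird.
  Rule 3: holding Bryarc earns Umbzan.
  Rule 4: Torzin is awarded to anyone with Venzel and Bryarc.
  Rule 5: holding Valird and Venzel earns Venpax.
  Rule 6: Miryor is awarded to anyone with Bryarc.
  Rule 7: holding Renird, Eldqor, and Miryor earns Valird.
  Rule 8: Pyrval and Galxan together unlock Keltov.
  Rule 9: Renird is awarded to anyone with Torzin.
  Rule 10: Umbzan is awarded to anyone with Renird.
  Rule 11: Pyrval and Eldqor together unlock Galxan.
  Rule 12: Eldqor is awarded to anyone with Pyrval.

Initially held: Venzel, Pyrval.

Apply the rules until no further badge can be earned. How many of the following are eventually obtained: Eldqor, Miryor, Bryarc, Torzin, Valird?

1

With Pyrval, Eldqor is earned (Rule 12).
Eldqor: reached.
Miryor would need Bryarc (Rule 6), but Bryarc is never earned.
Bryarc would need Galxan and Venpax (Rule 1), but Venpax is never earned.
Torzin would need Venzel and Bryarc (Rule 4), but Bryarc is never earned.
Valird would need Renird, Eldqor, and Miryor (Rule 7), but Miryor is never earned.
Reached: Eldqor — 1 of the 5.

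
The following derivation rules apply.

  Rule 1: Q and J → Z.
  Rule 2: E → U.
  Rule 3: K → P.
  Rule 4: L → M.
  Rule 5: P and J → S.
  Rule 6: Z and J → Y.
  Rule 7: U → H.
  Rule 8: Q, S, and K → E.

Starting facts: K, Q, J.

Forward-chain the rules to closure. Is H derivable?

Yes

From K, Rule 3 gives P.
From P and J, Rule 5 gives S.
Q, S, and K hold, so E follows (Rule 8).
From E, Rule 2 gives U.
U holds, so H follows (Rule 7).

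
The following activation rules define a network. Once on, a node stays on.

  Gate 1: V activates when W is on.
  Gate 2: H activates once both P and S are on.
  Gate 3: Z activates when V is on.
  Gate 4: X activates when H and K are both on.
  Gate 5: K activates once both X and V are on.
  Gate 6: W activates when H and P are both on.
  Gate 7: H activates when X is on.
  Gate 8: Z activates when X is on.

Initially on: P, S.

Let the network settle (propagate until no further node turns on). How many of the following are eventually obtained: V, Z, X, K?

Gate 2: P and S on → H on.
H and P are on, so W activates (Gate 6).
W is on, so V activates (Gate 1).
V is on, so Z activates (Gate 3).
V: reached.
Z: reached.
X would need H and K (Gate 4), but K never turns on.
K would need X and V (Gate 5), but X never turns on.
Reached: V and Z — 2 of the 4.

2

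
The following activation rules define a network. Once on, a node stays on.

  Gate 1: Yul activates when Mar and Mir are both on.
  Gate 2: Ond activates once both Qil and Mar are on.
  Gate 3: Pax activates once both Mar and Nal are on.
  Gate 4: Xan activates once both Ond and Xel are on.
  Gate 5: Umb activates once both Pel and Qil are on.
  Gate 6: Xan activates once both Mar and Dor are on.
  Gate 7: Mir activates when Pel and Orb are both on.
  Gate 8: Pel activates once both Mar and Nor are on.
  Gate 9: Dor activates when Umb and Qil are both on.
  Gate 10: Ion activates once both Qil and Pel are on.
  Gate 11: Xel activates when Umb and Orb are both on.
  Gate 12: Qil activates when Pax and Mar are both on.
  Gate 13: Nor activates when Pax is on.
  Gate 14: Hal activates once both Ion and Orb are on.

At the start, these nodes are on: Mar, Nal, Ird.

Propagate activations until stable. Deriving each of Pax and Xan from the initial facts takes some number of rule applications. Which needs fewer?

Pax: Gate 3: Mar and Nal on → Pax on. [1 rule application]
Xan: Gate 3: Mar and Nal on → Pax on. Pax and Mar are on, so Qil activates (Gate 12). Pax is on, so Nor activates (Gate 13). Mar and Nor are on, so Pel activates (Gate 8). Pel and Qil are on, so Umb activates (Gate 5). Umb and Qil are on, so Dor activates (Gate 9). Mar and Dor are on, so Xan activates (Gate 6). [7 rule applications]
Pax needs fewer.

Pax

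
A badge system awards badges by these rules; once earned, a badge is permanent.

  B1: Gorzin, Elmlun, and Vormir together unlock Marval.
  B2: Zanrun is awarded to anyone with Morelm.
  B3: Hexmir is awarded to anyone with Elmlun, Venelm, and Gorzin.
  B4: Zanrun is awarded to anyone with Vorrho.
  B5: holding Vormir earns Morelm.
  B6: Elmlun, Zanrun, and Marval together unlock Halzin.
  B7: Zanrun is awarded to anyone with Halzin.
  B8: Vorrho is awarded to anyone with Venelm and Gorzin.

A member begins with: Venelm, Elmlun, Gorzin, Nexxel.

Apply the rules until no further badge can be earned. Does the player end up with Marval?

No

Marval would need Gorzin, Elmlun, and Vormir (B1), but Vormir is never earned.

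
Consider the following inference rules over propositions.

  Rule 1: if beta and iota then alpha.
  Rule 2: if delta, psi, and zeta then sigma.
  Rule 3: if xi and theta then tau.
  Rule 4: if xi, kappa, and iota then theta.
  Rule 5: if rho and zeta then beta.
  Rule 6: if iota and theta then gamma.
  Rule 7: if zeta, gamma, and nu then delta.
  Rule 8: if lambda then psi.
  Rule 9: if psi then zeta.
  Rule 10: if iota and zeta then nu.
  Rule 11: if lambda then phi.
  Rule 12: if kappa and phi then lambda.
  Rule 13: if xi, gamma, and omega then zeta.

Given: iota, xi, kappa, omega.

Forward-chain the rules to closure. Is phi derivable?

phi would need lambda (Rule 11), but lambda is never established.

No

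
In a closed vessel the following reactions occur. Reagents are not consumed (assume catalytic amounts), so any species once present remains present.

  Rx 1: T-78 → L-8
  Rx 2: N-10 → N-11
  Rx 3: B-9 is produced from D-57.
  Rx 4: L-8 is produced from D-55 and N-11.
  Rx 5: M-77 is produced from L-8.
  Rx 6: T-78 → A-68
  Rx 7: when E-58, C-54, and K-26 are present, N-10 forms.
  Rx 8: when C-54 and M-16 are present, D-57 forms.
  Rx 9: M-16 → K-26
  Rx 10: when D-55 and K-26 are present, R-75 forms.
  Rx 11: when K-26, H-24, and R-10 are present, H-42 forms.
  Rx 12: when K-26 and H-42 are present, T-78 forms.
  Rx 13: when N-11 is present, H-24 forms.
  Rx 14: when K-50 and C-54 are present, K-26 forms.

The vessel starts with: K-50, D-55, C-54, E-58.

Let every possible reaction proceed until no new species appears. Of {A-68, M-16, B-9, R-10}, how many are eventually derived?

0

A-68 would need T-78 (Rx 6), but T-78 never forms.
No rule produces M-16, and it is not given.
B-9 would need D-57 (Rx 3), but D-57 never forms.
No rule produces R-10, and it is not given.
None of the 4 are reached.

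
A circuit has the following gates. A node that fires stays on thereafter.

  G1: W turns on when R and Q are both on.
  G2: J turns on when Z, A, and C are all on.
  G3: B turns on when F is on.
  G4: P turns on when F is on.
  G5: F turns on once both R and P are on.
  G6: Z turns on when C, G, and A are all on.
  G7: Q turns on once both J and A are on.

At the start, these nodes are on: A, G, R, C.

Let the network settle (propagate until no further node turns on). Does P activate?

P would need F (G4), but F never turns on.

No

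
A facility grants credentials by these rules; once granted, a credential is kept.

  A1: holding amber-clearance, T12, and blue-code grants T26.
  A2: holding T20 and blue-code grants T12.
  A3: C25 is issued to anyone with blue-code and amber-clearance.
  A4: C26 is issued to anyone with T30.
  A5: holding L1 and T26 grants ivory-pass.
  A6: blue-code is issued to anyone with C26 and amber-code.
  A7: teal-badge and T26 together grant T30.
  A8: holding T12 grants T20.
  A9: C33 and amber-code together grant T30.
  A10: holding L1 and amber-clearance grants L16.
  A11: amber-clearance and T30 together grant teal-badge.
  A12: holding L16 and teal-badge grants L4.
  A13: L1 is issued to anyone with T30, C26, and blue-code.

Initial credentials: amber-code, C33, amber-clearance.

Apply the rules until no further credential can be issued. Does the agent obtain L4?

Holding C33 and amber-code grants T30 (A9).
Holding amber-clearance and T30 grants teal-badge (A11).
Holding T30 grants C26 (A4).
Holding C26 and amber-code grants blue-code (A6).
Holding T30, C26, and blue-code grants L1 (A13).
Holding L1 and amber-clearance grants L16 (A10).
Holding L16 and teal-badge grants L4 (A12).

Yes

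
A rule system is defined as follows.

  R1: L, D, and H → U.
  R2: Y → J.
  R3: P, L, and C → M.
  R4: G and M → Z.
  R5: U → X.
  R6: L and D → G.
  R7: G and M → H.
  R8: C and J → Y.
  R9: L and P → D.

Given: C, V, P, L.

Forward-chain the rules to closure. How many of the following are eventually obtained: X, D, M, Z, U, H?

P, L, and C hold, so M follows (R3).
From L and P, R9 gives D.
From L and D, R6 gives G.
From G and M, R4 gives Z.
G and M hold, so H follows (R7).
L, D, and H hold, so U follows (R1).
U holds, so X follows (R5).
X: reached.
D: reached.
M: reached.
Z: reached.
U: reached.
H: reached.
All 6 are reached.

6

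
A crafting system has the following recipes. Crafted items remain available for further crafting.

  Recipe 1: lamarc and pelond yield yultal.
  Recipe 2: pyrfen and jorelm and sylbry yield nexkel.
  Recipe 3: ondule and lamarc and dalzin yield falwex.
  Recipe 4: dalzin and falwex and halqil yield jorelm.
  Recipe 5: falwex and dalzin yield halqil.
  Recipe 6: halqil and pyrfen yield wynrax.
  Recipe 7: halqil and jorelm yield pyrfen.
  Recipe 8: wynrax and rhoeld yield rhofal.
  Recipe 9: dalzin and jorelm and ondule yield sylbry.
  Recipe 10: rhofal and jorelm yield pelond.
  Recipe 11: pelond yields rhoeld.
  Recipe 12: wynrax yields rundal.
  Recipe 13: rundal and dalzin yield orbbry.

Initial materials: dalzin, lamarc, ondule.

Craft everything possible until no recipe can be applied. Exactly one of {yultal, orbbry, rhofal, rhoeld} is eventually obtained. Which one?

orbbry

ondule and lamarc and dalzin → falwex (Recipe 3).
Using Recipe 5, falwex and dalzin make halqil.
dalzin and falwex and halqil → jorelm (Recipe 4).
Using Recipe 7, halqil and jorelm make pyrfen.
Using Recipe 6, halqil and pyrfen make wynrax.
Using Recipe 12, wynrax makes rundal.
rundal and dalzin → orbbry (Recipe 13).
rhofal would need wynrax and rhoeld (Recipe 8), but rhoeld is never obtained. rhoeld would need pelond (Recipe 11), but pelond is never obtained. yultal would need lamarc and pelond (Recipe 1), but pelond is never obtained.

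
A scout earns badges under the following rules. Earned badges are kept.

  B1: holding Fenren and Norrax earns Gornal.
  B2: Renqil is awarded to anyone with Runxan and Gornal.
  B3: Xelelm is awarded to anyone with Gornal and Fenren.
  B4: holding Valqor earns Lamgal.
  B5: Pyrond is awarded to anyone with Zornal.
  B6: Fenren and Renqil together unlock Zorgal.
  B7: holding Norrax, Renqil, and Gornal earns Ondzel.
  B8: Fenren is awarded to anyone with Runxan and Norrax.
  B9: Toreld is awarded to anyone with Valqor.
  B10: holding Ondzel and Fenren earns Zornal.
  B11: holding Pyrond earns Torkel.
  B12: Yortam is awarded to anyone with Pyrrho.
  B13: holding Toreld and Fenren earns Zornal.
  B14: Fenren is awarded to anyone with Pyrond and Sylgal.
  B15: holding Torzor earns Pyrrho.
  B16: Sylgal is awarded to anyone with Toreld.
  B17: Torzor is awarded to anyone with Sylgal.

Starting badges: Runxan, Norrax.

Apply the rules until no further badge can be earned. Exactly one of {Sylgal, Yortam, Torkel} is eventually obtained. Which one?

Torkel

With Runxan and Norrax, Fenren is earned (B8).
With Fenren and Norrax, Gornal is earned (B1).
With Runxan and Gornal, Renqil is earned (B2).
With Norrax, Renqil, and Gornal, Ondzel is earned (B7).
With Ondzel and Fenren, Zornal is earned (B10).
With Zornal, Pyrond is earned (B5).
With Pyrond, Torkel is earned (B11).
Yortam would need Pyrrho (B12), but Pyrrho is never earned. Sylgal would need Toreld (B16), but Toreld is never earned.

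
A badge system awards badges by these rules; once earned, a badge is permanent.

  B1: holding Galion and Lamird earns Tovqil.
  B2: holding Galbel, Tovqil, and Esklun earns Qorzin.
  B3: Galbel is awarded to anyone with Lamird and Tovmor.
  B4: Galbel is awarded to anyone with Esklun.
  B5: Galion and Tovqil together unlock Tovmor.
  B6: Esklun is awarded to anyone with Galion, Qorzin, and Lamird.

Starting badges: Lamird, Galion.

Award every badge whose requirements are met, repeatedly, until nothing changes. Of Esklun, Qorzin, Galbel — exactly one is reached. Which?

With Galion and Lamird, Tovqil is earned (B1).
With Galion and Tovqil, Tovmor is earned (B5).
With Lamird and Tovmor, Galbel is earned (B3).
Esklun would need Galion, Qorzin, and Lamird (B6), but Qorzin is never earned. Qorzin would need Galbel, Tovqil, and Esklun (B2), but Esklun is never earned.

Galbel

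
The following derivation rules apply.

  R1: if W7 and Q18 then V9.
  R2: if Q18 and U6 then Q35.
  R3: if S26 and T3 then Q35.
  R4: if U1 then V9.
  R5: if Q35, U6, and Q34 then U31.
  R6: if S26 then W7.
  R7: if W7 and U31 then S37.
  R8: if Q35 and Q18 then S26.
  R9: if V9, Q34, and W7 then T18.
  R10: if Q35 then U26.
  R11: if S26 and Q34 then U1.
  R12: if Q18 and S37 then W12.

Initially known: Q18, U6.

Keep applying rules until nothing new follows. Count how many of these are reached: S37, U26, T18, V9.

2

From Q18 and U6, R2 gives Q35.
Q35 holds, so U26 follows (R10).
From Q35 and Q18, R8 gives S26.
S26 holds, so W7 follows (R6).
From W7 and Q18, R1 gives V9.
S37 would need W7 and U31 (R7), but U31 is never established.
U26: reached.
T18 would need V9, Q34, and W7 (R9), but Q34 is never established.
V9: reached.
Reached: U26 and V9 — 2 of the 4.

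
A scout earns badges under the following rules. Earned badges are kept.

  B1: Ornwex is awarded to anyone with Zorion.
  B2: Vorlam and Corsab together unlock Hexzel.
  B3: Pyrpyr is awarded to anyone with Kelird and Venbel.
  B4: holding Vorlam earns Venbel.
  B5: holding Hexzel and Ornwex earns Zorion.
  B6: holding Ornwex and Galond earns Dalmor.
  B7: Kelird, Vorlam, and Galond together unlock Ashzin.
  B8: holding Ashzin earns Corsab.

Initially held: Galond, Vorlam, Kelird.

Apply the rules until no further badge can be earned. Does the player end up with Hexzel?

Yes

With Kelird, Vorlam, and Galond, Ashzin is earned (B7).
With Ashzin, Corsab is earned (B8).
With Vorlam and Corsab, Hexzel is earned (B2).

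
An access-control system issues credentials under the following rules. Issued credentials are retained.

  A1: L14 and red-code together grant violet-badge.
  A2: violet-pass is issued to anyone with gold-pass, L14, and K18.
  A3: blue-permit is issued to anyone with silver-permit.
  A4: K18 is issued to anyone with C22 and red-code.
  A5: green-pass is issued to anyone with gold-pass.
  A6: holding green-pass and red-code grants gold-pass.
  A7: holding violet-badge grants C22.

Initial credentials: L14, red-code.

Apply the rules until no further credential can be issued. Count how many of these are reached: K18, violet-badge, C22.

3

Holding L14 and red-code grants violet-badge (A1).
Holding violet-badge grants C22 (A7).
Holding C22 and red-code grants K18 (A4).
K18: reached.
violet-badge: reached.
C22: reached.
All 3 are reached.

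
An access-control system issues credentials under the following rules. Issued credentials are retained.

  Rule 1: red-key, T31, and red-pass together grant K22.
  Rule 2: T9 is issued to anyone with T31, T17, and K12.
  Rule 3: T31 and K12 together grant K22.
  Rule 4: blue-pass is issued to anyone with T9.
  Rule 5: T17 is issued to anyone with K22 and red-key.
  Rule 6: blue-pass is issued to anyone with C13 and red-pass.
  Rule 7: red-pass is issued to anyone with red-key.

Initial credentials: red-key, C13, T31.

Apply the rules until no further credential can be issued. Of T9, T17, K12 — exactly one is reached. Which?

T17

Holding red-key grants red-pass (Rule 7).
Holding red-key, T31, and red-pass grants K22 (Rule 1).
Holding K22 and red-key grants T17 (Rule 5).
T9 would need T31, T17, and K12 (Rule 2), but K12 is never granted. No rule produces K12, and it is not given.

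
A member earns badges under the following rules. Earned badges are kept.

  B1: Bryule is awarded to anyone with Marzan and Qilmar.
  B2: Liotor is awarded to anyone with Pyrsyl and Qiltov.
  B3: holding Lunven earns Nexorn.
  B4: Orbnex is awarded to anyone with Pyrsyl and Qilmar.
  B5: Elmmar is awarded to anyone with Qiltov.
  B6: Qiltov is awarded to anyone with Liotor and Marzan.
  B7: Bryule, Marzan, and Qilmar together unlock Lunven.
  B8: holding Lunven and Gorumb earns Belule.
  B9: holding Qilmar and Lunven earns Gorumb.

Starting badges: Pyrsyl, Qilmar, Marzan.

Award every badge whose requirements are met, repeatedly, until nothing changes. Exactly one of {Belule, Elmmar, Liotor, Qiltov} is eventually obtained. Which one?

Belule

With Marzan and Qilmar, Bryule is earned (B1).
With Bryule, Marzan, and Qilmar, Lunven is earned (B7).
With Qilmar and Lunven, Gorumb is earned (B9).
With Lunven and Gorumb, Belule is earned (B8).
Liotor would need Pyrsyl and Qiltov (B2), but Qiltov is never earned. Qiltov would need Liotor and Marzan (B6), but Liotor is never earned. Elmmar would need Qiltov (B5), but Qiltov is never earned.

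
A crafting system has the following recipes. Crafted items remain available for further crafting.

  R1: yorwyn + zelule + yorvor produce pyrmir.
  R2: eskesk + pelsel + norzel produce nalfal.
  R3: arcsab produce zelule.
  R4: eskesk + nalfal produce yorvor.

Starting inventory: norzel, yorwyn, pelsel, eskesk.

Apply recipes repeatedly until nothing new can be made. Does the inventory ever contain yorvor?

eskesk + pelsel + norzel → nalfal (R2).
Using R4, eskesk and nalfal make yorvor.

Yes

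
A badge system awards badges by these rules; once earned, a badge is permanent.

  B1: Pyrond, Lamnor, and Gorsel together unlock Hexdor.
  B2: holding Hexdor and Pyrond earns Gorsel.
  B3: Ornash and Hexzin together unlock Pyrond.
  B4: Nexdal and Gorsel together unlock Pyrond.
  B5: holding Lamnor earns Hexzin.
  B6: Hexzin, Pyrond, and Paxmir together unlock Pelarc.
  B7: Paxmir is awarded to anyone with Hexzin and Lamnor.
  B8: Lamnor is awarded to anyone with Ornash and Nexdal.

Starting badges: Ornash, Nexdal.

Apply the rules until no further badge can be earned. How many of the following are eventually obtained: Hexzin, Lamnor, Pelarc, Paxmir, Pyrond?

5

With Ornash and Nexdal, Lamnor is earned (B8).
With Lamnor, Hexzin is earned (B5).
With Hexzin and Lamnor, Paxmir is earned (B7).
With Ornash and Hexzin, Pyrond is earned (B3).
With Hexzin, Pyrond, and Paxmir, Pelarc is earned (B6).
Hexzin: reached.
Lamnor: reached.
Pelarc: reached.
Paxmir: reached.
Pyrond: reached.
All 5 are reached.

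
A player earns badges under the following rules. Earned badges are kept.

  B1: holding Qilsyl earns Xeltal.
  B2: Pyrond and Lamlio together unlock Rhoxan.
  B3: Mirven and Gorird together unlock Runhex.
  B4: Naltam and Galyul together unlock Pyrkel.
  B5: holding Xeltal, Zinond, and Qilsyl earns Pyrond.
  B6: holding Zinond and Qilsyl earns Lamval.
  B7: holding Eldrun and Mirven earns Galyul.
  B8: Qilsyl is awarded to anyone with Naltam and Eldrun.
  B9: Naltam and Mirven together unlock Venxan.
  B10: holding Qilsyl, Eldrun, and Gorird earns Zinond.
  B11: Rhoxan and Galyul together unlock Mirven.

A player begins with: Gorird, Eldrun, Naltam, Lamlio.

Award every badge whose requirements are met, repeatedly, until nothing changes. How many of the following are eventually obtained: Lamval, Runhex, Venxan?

With Naltam and Eldrun, Qilsyl is earned (B8).
With Qilsyl, Eldrun, and Gorird, Zinond is earned (B10).
With Zinond and Qilsyl, Lamval is earned (B6).
Lamval: reached.
Runhex would need Mirven and Gorird (B3), but Mirven is never earned.
Venxan would need Naltam and Mirven (B9), but Mirven is never earned.
Reached: Lamval — 1 of the 3.

1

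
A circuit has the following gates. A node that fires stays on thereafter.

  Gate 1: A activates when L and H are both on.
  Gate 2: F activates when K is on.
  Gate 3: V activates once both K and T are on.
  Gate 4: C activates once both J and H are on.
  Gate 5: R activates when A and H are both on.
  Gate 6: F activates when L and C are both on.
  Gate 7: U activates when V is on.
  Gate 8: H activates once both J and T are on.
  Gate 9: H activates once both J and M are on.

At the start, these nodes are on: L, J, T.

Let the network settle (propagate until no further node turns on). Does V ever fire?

V would need K and T (Gate 3), but K never turns on.

No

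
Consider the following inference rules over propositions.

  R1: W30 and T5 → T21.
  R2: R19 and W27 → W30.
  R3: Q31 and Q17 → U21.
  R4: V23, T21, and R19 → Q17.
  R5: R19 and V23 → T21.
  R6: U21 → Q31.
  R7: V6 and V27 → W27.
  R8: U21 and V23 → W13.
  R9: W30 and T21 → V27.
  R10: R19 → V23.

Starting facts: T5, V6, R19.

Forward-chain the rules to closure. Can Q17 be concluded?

R19 holds, so V23 follows (R10).
From R19 and V23, R5 gives T21.
V23, T21, and R19 hold, so Q17 follows (R4).

Yes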